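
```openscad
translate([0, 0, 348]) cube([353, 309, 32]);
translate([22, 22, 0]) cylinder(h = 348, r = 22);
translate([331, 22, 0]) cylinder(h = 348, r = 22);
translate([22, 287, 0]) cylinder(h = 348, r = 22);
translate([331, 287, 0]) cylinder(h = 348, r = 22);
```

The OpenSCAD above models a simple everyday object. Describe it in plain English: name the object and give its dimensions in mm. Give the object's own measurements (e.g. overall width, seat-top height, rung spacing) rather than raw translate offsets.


A four-legged stool. The seat is a 353×309×32 mm slab whose top surface is at z = 380 mm; four round legs, each 44 mm in diameter, run from the floor (z = 0) to the underside of the seat, each leg's axis is inset half a diameter from the nearest pair of seat edges (so the leg's bounding box is flush with the corner).


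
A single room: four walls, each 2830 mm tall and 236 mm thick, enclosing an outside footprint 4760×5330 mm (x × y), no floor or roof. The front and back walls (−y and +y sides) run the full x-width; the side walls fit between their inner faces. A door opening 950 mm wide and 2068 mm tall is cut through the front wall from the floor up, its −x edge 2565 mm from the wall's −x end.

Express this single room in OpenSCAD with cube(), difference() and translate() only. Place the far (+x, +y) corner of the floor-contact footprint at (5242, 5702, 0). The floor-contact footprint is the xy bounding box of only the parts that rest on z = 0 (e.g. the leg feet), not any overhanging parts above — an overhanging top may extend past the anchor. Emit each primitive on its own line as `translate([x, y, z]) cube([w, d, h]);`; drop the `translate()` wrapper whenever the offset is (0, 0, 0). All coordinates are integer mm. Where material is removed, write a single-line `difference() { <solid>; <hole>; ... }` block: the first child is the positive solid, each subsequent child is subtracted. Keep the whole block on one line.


difference() { translate([482, 372, 0]) cube([4760, 236, 2830]); translate([3047, 372, 0]) cube([950, 236, 2068]); }
translate([482, 5466, 0]) cube([4760, 236, 2830]);
translate([482, 608, 0]) cube([236, 4858, 2830]);
translate([5006, 608, 0]) cube([236, 4858, 2830]);


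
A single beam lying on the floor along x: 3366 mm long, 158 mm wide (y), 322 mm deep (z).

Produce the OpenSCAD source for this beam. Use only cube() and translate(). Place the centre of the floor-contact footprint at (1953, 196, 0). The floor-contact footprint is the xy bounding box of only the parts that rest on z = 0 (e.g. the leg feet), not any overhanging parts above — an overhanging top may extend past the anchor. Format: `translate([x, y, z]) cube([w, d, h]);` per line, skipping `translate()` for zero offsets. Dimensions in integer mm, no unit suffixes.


translate([270, 117, 0]) cube([3366, 158, 322]);


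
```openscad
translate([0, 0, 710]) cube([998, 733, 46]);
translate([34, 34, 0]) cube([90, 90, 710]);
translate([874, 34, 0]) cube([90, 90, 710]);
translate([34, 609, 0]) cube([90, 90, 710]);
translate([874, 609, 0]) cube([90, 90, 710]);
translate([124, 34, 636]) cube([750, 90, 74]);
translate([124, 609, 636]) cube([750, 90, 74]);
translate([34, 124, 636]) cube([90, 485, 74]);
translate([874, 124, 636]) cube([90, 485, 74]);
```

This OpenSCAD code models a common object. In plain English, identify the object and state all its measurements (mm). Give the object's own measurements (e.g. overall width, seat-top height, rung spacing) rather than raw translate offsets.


A rectangular dining table. The top is 998×733×46 mm with its upper surface at z = 756 mm. It stands on four 90×90 mm square legs, each inset 34 mm from the nearest pair of top edges, running from the floor to the underside of the top. Four apron rails, 90 mm thick and 74 mm tall, run between adjacent legs with their top edges flush with the underside of the top and their outer faces flush with the legs' outer faces.


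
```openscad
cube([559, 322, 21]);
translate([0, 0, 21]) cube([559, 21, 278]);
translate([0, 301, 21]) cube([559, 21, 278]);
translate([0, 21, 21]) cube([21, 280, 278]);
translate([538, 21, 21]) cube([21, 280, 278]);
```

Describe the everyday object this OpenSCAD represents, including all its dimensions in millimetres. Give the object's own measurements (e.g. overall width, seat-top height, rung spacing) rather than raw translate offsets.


An open-topped rectangular box: outside dimensions 559×322×299 mm, with a uniform wall and base thickness of 21 mm. The base is a full 559×322 slab on the floor; four walls sit on top of the base. The front and back walls (the −y and +y sides) span the full width; the two side walls fit between them.


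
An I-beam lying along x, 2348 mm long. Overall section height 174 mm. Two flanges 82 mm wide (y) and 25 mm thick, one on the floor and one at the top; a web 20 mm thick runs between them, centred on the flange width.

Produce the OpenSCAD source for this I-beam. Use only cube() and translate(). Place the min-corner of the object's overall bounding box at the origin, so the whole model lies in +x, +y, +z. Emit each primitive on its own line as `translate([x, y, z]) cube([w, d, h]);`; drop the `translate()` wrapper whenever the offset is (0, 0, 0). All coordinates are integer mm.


cube([2348, 82, 25]);
translate([0, 31, 25]) cube([2348, 20, 124]);
translate([0, 0, 149]) cube([2348, 82, 25]);


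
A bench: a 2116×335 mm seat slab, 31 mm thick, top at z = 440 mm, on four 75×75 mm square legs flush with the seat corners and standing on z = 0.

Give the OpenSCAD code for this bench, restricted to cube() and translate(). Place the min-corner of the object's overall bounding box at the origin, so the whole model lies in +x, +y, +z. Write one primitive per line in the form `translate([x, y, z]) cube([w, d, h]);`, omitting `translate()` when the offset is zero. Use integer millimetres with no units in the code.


translate([0, 0, 409]) cube([2116, 335, 31]);
cube([75, 75, 409]);
translate([0, 260, 0]) cube([75, 75, 409]);
translate([2041, 0, 0]) cube([75, 75, 409]);
translate([2041, 260, 0]) cube([75, 75, 409]);


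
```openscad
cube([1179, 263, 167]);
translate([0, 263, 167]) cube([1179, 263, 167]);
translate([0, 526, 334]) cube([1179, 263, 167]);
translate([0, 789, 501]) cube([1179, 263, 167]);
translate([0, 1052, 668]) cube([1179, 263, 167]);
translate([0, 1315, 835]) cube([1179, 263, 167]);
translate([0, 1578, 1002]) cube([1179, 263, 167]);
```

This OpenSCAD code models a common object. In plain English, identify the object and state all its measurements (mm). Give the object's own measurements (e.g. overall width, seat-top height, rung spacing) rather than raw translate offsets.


A straight staircase of 7 solid steps. Each step is 1179 mm wide (x), 263 mm deep (y, the going) and 167 mm tall (the rise). The first step rests on the floor; each subsequent step sits one going further in +y and one rise higher in +z, directly behind and above the previous step with no overlap.


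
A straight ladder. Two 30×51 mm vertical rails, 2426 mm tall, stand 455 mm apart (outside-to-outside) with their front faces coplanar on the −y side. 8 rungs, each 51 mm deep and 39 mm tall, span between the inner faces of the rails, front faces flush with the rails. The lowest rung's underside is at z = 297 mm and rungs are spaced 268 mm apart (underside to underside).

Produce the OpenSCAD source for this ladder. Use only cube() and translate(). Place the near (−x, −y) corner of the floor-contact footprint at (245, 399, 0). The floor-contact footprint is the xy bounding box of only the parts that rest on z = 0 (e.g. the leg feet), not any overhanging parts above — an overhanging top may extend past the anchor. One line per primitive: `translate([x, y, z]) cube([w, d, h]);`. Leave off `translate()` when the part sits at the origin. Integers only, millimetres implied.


// rung span = 455 - 2*30 = 395
// rung[k] z = 297 + k*268
translate([245, 399, 0]) cube([30, 51, 2426]);
translate([670, 399, 0]) cube([30, 51, 2426]);
translate([275, 399, 297]) cube([395, 51, 39]);
translate([275, 399, 565]) cube([395, 51, 39]);
translate([275, 399, 833]) cube([395, 51, 39]);
translate([275, 399, 1101]) cube([395, 51, 39]);
translate([275, 399, 1369]) cube([395, 51, 39]);
translate([275, 399, 1637]) cube([395, 51, 39]);
translate([275, 399, 1905]) cube([395, 51, 39]);
translate([275, 399, 2173]) cube([395, 51, 39]);


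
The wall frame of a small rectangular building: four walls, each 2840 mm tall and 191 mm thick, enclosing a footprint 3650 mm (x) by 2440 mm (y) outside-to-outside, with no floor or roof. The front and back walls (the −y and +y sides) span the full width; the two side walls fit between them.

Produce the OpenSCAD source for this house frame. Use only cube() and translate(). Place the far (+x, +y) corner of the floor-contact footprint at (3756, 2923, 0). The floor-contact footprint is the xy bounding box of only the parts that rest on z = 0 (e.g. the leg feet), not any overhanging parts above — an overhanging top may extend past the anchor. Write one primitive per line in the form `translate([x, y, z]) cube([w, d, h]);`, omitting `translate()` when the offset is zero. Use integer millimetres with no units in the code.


translate([106, 483, 0]) cube([3650, 191, 2840]);
translate([106, 2732, 0]) cube([3650, 191, 2840]);
translate([106, 674, 0]) cube([191, 2058, 2840]);
translate([3565, 674, 0]) cube([191, 2058, 2840]);


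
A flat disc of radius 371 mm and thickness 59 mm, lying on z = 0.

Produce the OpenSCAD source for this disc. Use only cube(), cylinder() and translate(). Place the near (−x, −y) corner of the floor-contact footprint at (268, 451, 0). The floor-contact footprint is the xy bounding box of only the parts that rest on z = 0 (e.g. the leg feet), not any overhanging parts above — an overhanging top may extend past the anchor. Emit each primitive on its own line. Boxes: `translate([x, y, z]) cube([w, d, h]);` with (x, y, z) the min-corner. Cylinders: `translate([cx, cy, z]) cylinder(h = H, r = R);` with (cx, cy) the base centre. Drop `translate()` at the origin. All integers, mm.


translate([639, 822, 0]) cylinder(h = 59, r = 371);


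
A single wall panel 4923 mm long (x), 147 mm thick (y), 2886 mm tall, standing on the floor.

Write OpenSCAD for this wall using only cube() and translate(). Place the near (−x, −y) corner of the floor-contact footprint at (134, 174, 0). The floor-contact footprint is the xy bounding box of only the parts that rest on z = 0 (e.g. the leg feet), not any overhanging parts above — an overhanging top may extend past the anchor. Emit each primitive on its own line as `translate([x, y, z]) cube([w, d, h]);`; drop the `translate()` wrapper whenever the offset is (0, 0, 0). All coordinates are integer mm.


translate([134, 174, 0]) cube([4923, 147, 2886]);


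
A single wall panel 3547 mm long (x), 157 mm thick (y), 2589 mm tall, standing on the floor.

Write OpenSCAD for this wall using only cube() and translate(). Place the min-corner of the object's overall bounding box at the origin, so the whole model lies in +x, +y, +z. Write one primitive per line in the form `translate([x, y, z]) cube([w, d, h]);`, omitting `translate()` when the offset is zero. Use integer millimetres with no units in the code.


cube([3547, 157, 2589]);


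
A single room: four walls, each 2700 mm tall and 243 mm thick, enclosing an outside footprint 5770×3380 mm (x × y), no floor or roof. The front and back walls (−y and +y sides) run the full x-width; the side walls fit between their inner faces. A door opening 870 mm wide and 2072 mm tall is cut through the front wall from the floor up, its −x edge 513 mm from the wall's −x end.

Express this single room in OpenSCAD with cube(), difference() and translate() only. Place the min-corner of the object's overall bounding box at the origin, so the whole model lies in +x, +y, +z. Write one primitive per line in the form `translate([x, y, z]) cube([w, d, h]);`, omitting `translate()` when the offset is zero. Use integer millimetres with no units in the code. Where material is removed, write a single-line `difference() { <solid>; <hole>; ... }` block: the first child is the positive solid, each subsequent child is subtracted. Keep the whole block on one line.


difference() { cube([5770, 243, 2700]); translate([513, 0, 0]) cube([870, 243, 2072]); }
translate([0, 3137, 0]) cube([5770, 243, 2700]);
translate([0, 243, 0]) cube([243, 2894, 2700]);
translate([5527, 243, 0]) cube([243, 2894, 2700]);


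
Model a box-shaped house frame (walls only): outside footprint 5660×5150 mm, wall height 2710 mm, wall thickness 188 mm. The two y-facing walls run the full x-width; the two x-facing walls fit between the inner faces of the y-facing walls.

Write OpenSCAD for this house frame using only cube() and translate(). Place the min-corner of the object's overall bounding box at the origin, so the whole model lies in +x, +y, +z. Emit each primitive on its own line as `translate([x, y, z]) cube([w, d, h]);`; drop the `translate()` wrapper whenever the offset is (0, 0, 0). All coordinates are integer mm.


cube([5660, 188, 2710]);
translate([0, 4962, 0]) cube([5660, 188, 2710]);
translate([0, 188, 0]) cube([188, 4774, 2710]);
translate([5472, 188, 0]) cube([188, 4774, 2710]);


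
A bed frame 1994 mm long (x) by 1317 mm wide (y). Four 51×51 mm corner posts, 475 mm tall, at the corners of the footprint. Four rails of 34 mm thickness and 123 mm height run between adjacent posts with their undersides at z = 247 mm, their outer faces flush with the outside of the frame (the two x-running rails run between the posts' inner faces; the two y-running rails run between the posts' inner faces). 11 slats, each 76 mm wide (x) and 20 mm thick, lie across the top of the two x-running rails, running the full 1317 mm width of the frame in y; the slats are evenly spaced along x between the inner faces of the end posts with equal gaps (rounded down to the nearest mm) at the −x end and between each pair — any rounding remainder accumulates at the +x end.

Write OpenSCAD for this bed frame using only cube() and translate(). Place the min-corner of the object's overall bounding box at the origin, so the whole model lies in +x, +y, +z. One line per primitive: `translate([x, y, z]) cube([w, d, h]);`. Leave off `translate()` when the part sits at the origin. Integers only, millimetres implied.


// slat z = rail_z + rail_h = 247 + 123 = 370
// slat gap = ⌊(1892 − 11·76) / 12⌋ = 88
cube([51, 51, 475]);
translate([0, 1266, 0]) cube([51, 51, 475]);
translate([1943, 0, 0]) cube([51, 51, 475]);
translate([1943, 1266, 0]) cube([51, 51, 475]);
translate([51, 0, 247]) cube([1892, 34, 123]);
translate([51, 1283, 247]) cube([1892, 34, 123]);
translate([0, 51, 247]) cube([34, 1215, 123]);
translate([1960, 51, 247]) cube([34, 1215, 123]);
translate([139, 0, 370]) cube([76, 1317, 20]);
translate([303, 0, 370]) cube([76, 1317, 20]);
translate([467, 0, 370]) cube([76, 1317, 20]);
translate([631, 0, 370]) cube([76, 1317, 20]);
translate([795, 0, 370]) cube([76, 1317, 20]);
translate([959, 0, 370]) cube([76, 1317, 20]);
translate([1123, 0, 370]) cube([76, 1317, 20]);
translate([1287, 0, 370]) cube([76, 1317, 20]);
translate([1451, 0, 370]) cube([76, 1317, 20]);
translate([1615, 0, 370]) cube([76, 1317, 20]);
translate([1779, 0, 370]) cube([76, 1317, 20]);


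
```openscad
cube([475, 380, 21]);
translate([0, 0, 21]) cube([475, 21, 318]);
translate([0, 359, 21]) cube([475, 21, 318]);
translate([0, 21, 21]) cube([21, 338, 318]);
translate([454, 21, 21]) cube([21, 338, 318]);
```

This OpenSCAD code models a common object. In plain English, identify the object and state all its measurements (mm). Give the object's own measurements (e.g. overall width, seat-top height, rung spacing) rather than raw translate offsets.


An open-topped rectangular box: outside dimensions 475×380×339 mm, with a uniform wall and base thickness of 21 mm. The base is a full 475×380 slab on the floor; four walls sit on top of the base. The front and back walls (the −y and +y sides) span the full width; the two side walls fit between them.


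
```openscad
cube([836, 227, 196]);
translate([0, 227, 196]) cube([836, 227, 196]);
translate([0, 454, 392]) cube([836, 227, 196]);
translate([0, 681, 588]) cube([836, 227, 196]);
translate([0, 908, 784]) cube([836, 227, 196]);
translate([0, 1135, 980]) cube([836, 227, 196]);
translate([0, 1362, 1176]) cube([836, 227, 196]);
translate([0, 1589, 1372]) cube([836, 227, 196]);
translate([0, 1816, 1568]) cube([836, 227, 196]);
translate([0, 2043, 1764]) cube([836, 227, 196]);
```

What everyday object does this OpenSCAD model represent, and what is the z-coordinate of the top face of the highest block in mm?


A staircase. The total rise is 1960 mm.

10 identical blocks, each offset up and back from the previous — a staircase. Each step is 196 mm tall and there are 10 of them, so the total rise is 10 × 196 = 1960 mm.


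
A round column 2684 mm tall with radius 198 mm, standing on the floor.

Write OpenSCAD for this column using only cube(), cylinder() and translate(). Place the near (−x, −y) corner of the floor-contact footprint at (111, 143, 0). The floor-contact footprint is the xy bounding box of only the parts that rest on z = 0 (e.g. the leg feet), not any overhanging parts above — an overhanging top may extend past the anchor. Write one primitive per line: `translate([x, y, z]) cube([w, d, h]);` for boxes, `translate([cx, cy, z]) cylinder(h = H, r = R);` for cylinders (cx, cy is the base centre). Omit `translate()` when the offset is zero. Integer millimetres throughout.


translate([309, 341, 0]) cylinder(h = 2684, r = 198);


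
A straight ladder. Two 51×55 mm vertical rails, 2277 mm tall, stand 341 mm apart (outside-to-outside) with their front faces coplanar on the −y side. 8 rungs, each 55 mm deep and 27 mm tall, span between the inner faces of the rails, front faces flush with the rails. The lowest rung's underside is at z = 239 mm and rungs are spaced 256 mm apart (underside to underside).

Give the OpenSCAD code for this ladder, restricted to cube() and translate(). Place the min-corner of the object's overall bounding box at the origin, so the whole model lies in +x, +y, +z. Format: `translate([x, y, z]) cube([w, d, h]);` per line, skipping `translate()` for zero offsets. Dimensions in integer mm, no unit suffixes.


cube([51, 55, 2277]);
translate([290, 0, 0]) cube([51, 55, 2277]);
translate([51, 0, 239]) cube([239, 55, 27]);
translate([51, 0, 495]) cube([239, 55, 27]);
translate([51, 0, 751]) cube([239, 55, 27]);
translate([51, 0, 1007]) cube([239, 55, 27]);
translate([51, 0, 1263]) cube([239, 55, 27]);
translate([51, 0, 1519]) cube([239, 55, 27]);
translate([51, 0, 1775]) cube([239, 55, 27]);
translate([51, 0, 2031]) cube([239, 55, 27]);


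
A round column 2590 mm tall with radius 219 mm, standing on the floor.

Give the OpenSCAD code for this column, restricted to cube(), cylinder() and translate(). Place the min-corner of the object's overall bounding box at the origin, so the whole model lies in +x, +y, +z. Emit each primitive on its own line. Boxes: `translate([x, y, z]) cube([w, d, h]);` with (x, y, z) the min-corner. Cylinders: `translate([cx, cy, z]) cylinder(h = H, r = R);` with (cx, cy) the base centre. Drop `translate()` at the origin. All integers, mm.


translate([219, 219, 0]) cylinder(h = 2590, r = 219);


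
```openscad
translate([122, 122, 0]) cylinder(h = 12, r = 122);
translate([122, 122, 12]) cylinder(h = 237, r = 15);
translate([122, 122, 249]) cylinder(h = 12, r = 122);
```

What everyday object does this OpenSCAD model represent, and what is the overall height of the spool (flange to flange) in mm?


A spool. The overall height is 261 mm.

Three coaxial cylinders, large–small–large — a spool. Two 12 mm flanges and a 237 mm core give 12 + 237 + 12 = 261 mm.


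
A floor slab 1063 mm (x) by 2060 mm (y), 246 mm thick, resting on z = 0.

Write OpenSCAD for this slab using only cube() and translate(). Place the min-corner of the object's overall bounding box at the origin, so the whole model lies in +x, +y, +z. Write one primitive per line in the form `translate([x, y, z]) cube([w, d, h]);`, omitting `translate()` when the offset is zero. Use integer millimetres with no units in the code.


cube([1063, 2060, 246]);


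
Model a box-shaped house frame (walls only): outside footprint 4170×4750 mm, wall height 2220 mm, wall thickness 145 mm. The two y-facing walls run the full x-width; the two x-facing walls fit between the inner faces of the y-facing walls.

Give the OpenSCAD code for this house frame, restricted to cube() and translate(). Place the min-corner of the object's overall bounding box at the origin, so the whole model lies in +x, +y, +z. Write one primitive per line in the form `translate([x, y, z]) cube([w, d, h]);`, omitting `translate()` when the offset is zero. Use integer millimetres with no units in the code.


cube([4170, 145, 2220]);
translate([0, 4605, 0]) cube([4170, 145, 2220]);
translate([0, 145, 0]) cube([145, 4460, 2220]);
translate([4025, 145, 0]) cube([145, 4460, 2220]);


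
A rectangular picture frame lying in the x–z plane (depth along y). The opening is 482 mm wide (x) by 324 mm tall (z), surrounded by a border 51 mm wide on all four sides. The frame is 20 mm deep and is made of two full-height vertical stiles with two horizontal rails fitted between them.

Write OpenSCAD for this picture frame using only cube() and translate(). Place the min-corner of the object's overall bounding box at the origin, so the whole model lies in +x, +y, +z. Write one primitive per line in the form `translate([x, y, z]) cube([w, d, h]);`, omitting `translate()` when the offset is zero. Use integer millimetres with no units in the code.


cube([51, 20, 426]);
translate([533, 0, 0]) cube([51, 20, 426]);
translate([51, 0, 0]) cube([482, 20, 51]);
translate([51, 0, 375]) cube([482, 20, 51]);


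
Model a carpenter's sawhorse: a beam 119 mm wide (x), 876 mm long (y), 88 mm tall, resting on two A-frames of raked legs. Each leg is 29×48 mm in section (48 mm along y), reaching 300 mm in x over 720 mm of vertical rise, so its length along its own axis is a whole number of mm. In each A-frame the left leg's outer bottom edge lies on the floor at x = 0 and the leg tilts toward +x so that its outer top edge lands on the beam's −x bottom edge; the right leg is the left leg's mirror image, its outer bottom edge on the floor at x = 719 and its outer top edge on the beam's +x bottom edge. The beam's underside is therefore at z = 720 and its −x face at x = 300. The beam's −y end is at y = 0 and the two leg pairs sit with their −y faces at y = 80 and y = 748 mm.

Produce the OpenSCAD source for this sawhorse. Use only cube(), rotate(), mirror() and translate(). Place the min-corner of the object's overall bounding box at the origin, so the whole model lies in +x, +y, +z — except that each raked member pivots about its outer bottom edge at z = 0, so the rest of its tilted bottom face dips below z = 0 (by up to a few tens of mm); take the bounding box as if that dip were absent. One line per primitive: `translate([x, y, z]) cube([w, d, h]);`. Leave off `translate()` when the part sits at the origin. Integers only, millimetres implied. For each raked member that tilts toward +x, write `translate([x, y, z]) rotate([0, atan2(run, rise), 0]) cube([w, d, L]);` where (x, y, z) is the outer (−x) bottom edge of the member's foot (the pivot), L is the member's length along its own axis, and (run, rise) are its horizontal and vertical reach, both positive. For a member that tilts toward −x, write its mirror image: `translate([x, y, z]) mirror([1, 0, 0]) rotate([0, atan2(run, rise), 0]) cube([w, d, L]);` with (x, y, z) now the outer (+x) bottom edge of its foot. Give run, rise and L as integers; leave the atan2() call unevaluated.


// leg length = √(300² + 720²) = 780
// right-leg outer foot x = 2·300 + 119 = 719
// beam min-corner = (300, 0, 720)
translate([300, 0, 720]) cube([119, 876, 88]);
translate([0, 80, 0]) rotate([0, atan2(300, 720), 0]) cube([29, 48, 780]);
translate([719, 80, 0]) mirror([1, 0, 0]) rotate([0, atan2(300, 720), 0]) cube([29, 48, 780]);
translate([0, 748, 0]) rotate([0, atan2(300, 720), 0]) cube([29, 48, 780]);
translate([719, 748, 0]) mirror([1, 0, 0]) rotate([0, atan2(300, 720), 0]) cube([29, 48, 780]);


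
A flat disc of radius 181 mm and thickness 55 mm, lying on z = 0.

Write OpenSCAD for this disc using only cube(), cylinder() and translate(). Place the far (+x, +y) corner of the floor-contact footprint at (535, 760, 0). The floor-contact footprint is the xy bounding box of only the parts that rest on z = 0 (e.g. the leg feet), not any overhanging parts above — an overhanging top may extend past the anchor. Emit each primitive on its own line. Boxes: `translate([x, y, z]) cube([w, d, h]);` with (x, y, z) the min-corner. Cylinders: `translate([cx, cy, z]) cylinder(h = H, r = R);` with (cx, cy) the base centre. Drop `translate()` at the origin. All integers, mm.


translate([354, 579, 0]) cylinder(h = 55, r = 181);


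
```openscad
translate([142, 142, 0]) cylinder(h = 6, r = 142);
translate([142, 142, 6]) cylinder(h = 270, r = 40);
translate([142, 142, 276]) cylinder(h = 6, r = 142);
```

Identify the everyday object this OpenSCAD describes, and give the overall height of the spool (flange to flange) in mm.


A spool. The overall height is 282 mm.

Three coaxial cylinders, large–small–large — a spool. Two 6 mm flanges and a 270 mm core give 6 + 270 + 6 = 282 mm.


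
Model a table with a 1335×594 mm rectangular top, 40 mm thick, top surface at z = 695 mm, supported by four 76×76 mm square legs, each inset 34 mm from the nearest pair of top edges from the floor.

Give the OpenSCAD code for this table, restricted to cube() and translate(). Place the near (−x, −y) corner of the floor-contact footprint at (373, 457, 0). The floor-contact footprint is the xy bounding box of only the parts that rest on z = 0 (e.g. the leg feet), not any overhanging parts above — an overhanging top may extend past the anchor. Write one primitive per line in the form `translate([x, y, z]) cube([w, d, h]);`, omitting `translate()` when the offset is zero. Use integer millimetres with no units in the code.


translate([339, 423, 655]) cube([1335, 594, 40]);
translate([373, 457, 0]) cube([76, 76, 655]);
translate([1564, 457, 0]) cube([76, 76, 655]);
translate([373, 907, 0]) cube([76, 76, 655]);
translate([1564, 907, 0]) cube([76, 76, 655]);


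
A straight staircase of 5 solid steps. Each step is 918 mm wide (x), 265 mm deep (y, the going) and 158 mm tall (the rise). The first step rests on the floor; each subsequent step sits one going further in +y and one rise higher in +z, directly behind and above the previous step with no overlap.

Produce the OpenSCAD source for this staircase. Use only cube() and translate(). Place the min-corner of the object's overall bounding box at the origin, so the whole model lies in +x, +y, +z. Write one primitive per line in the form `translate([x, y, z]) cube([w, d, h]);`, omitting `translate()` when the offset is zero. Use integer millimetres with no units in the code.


cube([918, 265, 158]);
translate([0, 265, 158]) cube([918, 265, 158]);
translate([0, 530, 316]) cube([918, 265, 158]);
translate([0, 795, 474]) cube([918, 265, 158]);
translate([0, 1060, 632]) cube([918, 265, 158]);


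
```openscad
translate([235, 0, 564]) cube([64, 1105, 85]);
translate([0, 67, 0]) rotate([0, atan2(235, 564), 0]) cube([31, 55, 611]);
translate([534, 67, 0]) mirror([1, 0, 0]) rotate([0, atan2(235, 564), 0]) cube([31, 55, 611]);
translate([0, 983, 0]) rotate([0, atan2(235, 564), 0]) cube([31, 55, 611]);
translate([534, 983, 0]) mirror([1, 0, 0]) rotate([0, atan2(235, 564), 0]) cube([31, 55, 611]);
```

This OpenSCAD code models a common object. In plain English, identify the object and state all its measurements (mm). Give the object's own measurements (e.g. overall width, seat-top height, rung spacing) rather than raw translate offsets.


A sawhorse. A 64×1105×85 mm beam (x, y, z) sits on two A-frame leg pairs. Each pair is two raked legs of 31×55 mm section (55 mm along y) splaying symmetrically in x. Each leg rises 564 mm vertically over 235 mm of horizontal reach and is 611 mm long along its own axis. Every leg's outer bottom edge rests on the floor and its outer top edge meets a bottom edge of the beam — the left legs (tilting toward +x) meet the beam's −x bottom edge, the right legs (their mirror images, tilting toward −x) meet its +x bottom edge — so the leg tops tuck under the beam, the beam's underside is 564 mm above the floor, and the feet are 534 mm apart outside-to-outside with the beam centred between them. The two leg pairs are set in 67 mm from either end of the beam.


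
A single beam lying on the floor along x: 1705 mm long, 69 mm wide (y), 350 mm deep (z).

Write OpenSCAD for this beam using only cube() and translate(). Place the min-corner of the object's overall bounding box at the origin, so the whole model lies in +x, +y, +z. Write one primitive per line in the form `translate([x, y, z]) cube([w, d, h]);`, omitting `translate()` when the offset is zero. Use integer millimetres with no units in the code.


cube([1705, 69, 350]);


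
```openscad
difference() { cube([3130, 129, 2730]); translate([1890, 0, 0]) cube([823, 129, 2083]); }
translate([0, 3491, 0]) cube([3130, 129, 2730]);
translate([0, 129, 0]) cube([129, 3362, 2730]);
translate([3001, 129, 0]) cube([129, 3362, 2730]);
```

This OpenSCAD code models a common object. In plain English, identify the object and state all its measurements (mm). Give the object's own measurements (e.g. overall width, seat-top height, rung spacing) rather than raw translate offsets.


A single room: four walls, each 2730 mm tall and 129 mm thick, enclosing an outside footprint 3130×3620 mm (x × y), no floor or roof. The front and back walls (−y and +y sides) run the full x-width; the side walls fit between their inner faces. A door opening 823 mm wide and 2083 mm tall is cut through the front wall from the floor up, its −x edge 1890 mm from the wall's −x end.


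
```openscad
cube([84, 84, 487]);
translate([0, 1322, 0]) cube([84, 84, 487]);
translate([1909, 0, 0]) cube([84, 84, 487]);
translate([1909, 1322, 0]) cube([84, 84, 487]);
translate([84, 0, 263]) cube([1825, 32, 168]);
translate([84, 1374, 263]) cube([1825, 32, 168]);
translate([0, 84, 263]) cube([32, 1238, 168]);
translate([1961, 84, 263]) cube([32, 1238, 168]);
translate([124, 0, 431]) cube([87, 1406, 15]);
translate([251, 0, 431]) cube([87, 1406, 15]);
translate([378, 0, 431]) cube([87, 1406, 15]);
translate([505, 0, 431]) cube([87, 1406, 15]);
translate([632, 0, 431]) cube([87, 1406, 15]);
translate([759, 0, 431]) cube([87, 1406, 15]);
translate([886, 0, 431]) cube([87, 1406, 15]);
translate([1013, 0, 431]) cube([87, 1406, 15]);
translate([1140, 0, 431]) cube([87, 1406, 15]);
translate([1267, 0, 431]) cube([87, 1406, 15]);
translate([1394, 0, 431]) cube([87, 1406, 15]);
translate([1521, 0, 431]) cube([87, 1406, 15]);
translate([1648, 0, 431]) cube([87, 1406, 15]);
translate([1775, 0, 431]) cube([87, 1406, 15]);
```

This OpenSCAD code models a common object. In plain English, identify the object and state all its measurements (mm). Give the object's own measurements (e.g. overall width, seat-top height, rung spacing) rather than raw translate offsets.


A bed frame 1993 mm long (x) by 1406 mm wide (y). Four 84×84 mm corner posts, 487 mm tall, at the corners of the footprint. Four rails of 32 mm thickness and 168 mm height run between adjacent posts with their undersides at z = 263 mm, their outer faces flush with the outside of the frame (the two x-running rails run between the posts' inner faces; the two y-running rails run between the posts' inner faces). 14 slats, each 87 mm wide (x) and 15 mm thick, lie across the top of the two x-running rails, running the full 1406 mm width of the frame in y; along x they sit between the end posts with a 40 mm gap after the −x posts and between neighbouring slats, leaving 47 mm before the +x posts.


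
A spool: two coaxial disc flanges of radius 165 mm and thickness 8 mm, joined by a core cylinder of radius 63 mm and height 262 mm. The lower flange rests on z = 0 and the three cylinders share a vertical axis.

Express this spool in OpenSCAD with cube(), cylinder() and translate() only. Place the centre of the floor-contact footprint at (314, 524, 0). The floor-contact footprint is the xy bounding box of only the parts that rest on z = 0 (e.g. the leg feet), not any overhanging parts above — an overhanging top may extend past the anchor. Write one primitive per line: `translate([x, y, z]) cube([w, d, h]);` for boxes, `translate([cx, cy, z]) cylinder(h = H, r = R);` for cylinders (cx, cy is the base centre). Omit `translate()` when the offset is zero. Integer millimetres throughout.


translate([314, 524, 0]) cylinder(h = 8, r = 165);
translate([314, 524, 8]) cylinder(h = 262, r = 63);
translate([314, 524, 270]) cylinder(h = 8, r = 165);


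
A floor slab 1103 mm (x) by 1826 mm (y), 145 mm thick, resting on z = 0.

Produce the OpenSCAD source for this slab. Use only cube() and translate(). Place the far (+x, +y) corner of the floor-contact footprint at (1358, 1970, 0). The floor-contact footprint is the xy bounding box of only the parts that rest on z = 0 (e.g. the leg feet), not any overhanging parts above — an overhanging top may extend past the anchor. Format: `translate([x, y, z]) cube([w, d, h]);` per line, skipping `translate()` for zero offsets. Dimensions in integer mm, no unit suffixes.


translate([255, 144, 0]) cube([1103, 1826, 145]);


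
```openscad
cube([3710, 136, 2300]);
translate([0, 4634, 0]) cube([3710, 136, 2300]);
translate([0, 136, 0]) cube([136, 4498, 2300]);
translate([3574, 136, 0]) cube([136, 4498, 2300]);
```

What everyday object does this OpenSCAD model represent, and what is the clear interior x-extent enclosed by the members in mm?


A house (or room) frame. The interior width is 3438 mm.

Four 2300 mm walls enclosing a rectangle with no floor or roof — a room or house frame. Outside width is 3710 mm and wall thickness is 136 mm, so the interior width is 3710 − 2 × 136 = 3438 mm.


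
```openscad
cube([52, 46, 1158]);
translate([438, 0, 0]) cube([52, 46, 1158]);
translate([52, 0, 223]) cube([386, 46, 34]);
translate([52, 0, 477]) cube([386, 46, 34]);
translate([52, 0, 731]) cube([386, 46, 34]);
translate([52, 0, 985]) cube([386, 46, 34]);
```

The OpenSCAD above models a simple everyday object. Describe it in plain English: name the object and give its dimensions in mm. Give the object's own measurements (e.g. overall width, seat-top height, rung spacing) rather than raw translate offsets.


A straight ladder. Two 52×46 mm vertical rails, 1158 mm tall, stand 490 mm apart (outside-to-outside) with their front faces coplanar on the −y side. 4 rungs, each 46 mm deep and 34 mm tall, span between the inner faces of the rails, front faces flush with the rails. The lowest rung's underside is at z = 223 mm and rungs are spaced 254 mm apart (underside to underside).


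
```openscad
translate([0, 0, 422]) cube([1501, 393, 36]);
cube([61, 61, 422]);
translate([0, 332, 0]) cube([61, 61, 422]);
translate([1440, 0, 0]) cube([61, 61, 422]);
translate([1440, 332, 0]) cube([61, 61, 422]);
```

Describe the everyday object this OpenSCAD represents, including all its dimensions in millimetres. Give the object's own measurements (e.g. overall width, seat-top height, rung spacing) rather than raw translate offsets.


A bench: a 1501×393 mm seat slab, 36 mm thick, top at z = 458 mm, on four 61×61 mm square legs flush with the seat corners and standing on z = 0.


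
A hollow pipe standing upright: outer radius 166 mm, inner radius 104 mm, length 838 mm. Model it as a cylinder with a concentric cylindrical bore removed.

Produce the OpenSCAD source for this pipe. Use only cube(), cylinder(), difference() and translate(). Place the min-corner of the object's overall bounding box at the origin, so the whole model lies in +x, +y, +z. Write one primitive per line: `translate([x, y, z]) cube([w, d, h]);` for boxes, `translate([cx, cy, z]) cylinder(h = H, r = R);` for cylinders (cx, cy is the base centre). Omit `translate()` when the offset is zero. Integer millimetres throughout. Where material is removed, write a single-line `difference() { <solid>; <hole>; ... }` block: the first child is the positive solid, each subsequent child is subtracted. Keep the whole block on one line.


difference() { translate([166, 166, 0]) cylinder(h = 838, r = 166); translate([166, 166, 0]) cylinder(h = 838, r = 104); }


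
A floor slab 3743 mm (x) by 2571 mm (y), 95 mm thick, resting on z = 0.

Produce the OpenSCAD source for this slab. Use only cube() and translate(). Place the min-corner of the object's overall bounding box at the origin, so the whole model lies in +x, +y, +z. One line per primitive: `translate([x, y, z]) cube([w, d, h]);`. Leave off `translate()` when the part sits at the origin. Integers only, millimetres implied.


cube([3743, 2571, 95]);


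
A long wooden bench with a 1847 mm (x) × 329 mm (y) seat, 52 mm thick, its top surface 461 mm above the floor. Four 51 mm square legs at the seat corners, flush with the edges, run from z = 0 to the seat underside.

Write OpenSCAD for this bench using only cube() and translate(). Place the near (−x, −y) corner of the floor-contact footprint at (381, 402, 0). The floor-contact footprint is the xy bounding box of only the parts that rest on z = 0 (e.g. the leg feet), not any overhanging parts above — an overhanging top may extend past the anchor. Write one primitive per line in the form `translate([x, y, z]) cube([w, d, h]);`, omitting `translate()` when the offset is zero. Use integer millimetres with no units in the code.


translate([381, 402, 409]) cube([1847, 329, 52]);
translate([381, 402, 0]) cube([51, 51, 409]);
translate([381, 680, 0]) cube([51, 51, 409]);
translate([2177, 402, 0]) cube([51, 51, 409]);
translate([2177, 680, 0]) cube([51, 51, 409]);


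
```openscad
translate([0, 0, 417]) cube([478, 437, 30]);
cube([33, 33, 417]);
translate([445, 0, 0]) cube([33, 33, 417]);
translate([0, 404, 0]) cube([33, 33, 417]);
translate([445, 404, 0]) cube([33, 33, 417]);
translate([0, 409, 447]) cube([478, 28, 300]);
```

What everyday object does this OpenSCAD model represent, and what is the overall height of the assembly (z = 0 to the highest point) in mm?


A chair. The overall height is 747 mm.

A slab on four corner posts with a tall panel at the back — a chair. The seat slab sits at z = 417 with thickness 30, and the 300 mm backrest starts at the seat top, so the overall height is 417 + 30 + 300 = 747 mm.


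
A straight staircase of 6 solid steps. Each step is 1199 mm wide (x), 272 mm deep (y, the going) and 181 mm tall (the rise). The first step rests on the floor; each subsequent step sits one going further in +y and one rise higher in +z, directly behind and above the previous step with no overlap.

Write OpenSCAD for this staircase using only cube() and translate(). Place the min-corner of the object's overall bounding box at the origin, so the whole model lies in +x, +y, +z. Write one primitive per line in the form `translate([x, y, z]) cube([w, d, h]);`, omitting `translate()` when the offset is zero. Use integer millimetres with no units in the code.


cube([1199, 272, 181]);
translate([0, 272, 181]) cube([1199, 272, 181]);
translate([0, 544, 362]) cube([1199, 272, 181]);
translate([0, 816, 543]) cube([1199, 272, 181]);
translate([0, 1088, 724]) cube([1199, 272, 181]);
translate([0, 1360, 905]) cube([1199, 272, 181]);


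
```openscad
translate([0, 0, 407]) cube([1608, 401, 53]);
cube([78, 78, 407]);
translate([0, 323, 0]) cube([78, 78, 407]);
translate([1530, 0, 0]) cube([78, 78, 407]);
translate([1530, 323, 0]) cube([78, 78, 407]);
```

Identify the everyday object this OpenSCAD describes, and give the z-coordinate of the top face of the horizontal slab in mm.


A bench. The seat-top height is 460 mm.

A long slab on four corner posts — a bench. The slab sits at z = 407 with thickness 53, so the top is 407 + 53 = 460 mm.
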